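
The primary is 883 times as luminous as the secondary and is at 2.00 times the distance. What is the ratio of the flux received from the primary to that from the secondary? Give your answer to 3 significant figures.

F = L/(4πd²), so F_p/F_s = (L_p/L_s) / (d_p/d_s)²
= 883 / (2.00)² = 883 / 4.000 = 220.8.

221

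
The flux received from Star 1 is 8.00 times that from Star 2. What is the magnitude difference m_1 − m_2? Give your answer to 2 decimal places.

m_1 − m_2 = −2.5 log₁₀(F_1/F_2) = −2.5 log₁₀(8.00) = −2.5 × (0.903) = -2.258.

-2.26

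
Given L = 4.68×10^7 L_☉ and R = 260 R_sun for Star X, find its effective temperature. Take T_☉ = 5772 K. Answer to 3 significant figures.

T/T_☉ = (L/L_☉)^(1/4) / (R/R_☉)^(1/2)
T = 5772 × (4.68×10^7)^(1/4) / √(260) = 5772 × 82.71 / 16.12 = 2.961×10^4 K.

2.96×10^4 K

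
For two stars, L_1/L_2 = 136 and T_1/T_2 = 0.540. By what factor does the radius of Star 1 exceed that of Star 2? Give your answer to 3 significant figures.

40.0

L ∝ R²T⁴ gives R ∝ √L / T², so
R_1/R_2 = √(136) / (0.540)² = 11.66 / 0.2916 = 39.99.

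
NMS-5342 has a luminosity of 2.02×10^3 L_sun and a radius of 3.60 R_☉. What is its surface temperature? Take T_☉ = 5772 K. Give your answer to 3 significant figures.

T/T_☉ = (L/L_☉)^(1/4) / (R/R_☉)^(1/2)
T = 5772 × (2.02×10^3)^(1/4) / √(3.60) = 5772 × 6.704 / 1.897 = 2.039×10^4 K.

2.04×10^4 K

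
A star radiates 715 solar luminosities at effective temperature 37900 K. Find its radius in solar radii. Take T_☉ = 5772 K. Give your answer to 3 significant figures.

R/R_☉ = √(L/L_☉) / (T/T_☉)² = √(715) / (6.566)²
       = 26.74 / 43.11 = 0.6202.

0.620 solar radii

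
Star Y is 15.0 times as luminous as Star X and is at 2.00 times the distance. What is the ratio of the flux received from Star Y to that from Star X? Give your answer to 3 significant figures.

F = L/(4πd²), so F_Y/F_X = (L_Y/L_X) / (d_Y/d_X)²
= 15.0 / (2.00)² = 15.0 / 4.000 = 3.750.

3.75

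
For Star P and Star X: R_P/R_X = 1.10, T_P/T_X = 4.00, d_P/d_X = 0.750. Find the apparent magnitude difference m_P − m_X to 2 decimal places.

-6.85

L_P/L_X = (1.10)²(4.00)⁴ = 309.8.
F_P/F_X = (L_P/L_X)/(d_P/d_X)² = 309.8/0.5625 = 550.7.
m_P − m_X = −2.5 log₁₀(550.7) = -6.85.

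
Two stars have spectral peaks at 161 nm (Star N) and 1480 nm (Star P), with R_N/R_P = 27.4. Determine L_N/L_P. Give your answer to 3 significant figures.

Wien's law gives T ∝ 1/λ_max, so T_N/T_P = λ_P/λ_N = 1480/161 = 9.193.
Then L ∝ R²T⁴ gives L_N/L_P = (27.4)² × (9.193)⁴ = 750.8 × 7141 = 5.361×10^6.

5.36×10^6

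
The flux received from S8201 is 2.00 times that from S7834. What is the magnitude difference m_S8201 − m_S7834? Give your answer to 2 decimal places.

m_S8201 − m_S7834 = −2.5 log₁₀(F_S8201/F_S7834) = −2.5 log₁₀(2.00) = −2.5 × (0.301) = -0.753.

-0.75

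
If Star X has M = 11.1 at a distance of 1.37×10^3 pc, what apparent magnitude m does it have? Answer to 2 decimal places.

m = M + 5 log₁₀(d/10 pc) = 11.1 + 5 log₁₀(1.37×10^3/10)
  = 11.1 + 5 × 2.137 = 11.1 + 10.68 = 21.78.

21.78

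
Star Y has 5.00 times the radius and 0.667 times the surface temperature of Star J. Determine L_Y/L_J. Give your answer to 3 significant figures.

From the Stefan–Boltzmann law, L ∝ R²T⁴, so
L_Y/L_J = (R_Y/R_J)² (T_Y/T_J)⁴ = (5.00)² × (0.667)⁴ = 25.00 × 0.1979 = 4.948.

4.95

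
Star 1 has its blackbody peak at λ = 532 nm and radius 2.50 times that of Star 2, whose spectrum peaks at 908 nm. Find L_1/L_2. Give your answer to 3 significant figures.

53.0

Wien's law gives T ∝ 1/λ_max, so T_1/T_2 = λ_2/λ_1 = 908/532 = 1.707.
Then L ∝ R²T⁴ gives L_1/L_2 = (2.50)² × (1.707)⁴ = 6.250 × 8.486 = 53.04.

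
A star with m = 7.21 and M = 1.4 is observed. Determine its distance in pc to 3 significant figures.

145 pc

m − M = 5 log₁₀(d/10 pc)
7.21 − (1.4) = 5.81 = 5 log₁₀(d/10)
d = 10 × 10^(5.81/5) = 10 × 10^1.162 = 145.2 pc.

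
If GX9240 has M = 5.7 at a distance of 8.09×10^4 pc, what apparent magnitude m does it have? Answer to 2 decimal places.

m = M + 5 log₁₀(d/10 pc) = 5.7 + 5 log₁₀(8.09×10^4/10)
  = 5.7 + 5 × 3.908 = 5.7 + 19.54 = 25.24.

25.24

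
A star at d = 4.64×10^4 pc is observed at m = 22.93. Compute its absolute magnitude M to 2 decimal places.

4.60

M = m − 5 log₁₀(d/10 pc) = 22.93 − 5 log₁₀(4.64×10^4/10)
  = 22.93 − 5 × 3.667 = 22.93 − 18.33 = 4.60.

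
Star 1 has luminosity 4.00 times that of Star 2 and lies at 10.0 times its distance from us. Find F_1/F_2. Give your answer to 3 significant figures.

0.0400

F = L/(4πd²), so F_1/F_2 = (L_1/L_2) / (d_1/d_2)²
= 4.00 / (10.0)² = 4.00 / 100.0 = 0.04000.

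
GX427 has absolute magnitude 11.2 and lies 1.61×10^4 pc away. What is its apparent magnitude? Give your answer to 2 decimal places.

m = M + 5 log₁₀(d/10 pc) = 11.2 + 5 log₁₀(1.61×10^4/10)
  = 11.2 + 5 × 3.207 = 11.2 + 16.03 = 27.23.

27.23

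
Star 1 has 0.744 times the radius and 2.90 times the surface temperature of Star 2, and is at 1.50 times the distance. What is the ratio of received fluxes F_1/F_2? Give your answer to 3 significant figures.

17.4

L_1/L_2 = (R_1/R_2)²(T_1/T_2)⁴ = (0.744)² × (2.90)⁴ = 39.15.
F_1/F_2 = (L_1/L_2)/(d_1/d_2)² = 39.15 / (1.50)² = 17.40.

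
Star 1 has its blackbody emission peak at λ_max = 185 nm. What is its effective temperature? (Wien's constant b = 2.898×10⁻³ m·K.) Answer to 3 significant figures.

T = b/λ_max = 2.898×10⁻³ / (185×10⁻⁹) = 1.566×10^4 K.

1.57×10^4 K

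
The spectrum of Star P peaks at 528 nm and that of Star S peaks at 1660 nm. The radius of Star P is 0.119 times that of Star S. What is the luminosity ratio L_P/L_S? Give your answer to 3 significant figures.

1.38

Wien's law gives T ∝ 1/λ_max, so T_P/T_S = λ_S/λ_P = 1660/528 = 3.144.
Then L ∝ R²T⁴ gives L_P/L_S = (0.119)² × (3.144)⁴ = 0.01416 × 97.70 = 1.384.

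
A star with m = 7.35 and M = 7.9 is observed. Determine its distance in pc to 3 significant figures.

7.76 pc

m − M = 5 log₁₀(d/10 pc)
7.35 − (7.9) = -0.55 = 5 log₁₀(d/10)
d = 10 × 10^(-0.55/5) = 10 × 10^-0.110 = 7.762 pc.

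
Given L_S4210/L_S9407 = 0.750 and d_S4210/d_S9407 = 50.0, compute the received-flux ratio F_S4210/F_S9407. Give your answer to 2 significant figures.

3.0×10^-4

F = L/(4πd²), so F_S4210/F_S9407 = (L_S4210/L_S9407) / (d_S4210/d_S9407)²
= 0.750 / (50.0)² = 0.750 / 2500 = 3.000×10^-4.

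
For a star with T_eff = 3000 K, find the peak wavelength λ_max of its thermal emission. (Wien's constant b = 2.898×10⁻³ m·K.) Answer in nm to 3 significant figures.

966 nm

λ_max = b/T = 2.898×10⁻³ / 3000 = 9.66×10^-7 m = 966.0 nm.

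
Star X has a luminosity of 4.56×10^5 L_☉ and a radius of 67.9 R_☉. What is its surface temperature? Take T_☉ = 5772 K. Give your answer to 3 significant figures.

1.82×10^4 K

T/T_☉ = (L/L_☉)^(1/4) / (R/R_☉)^(1/2)
T = 5772 × (4.56×10^5)^(1/4) / √(67.9) = 5772 × 25.99 / 8.240 = 1.820×10^4 K.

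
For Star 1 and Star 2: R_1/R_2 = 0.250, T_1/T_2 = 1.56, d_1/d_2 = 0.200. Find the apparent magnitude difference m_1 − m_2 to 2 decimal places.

L_1/L_2 = (0.250)²(1.56)⁴ = 0.3702.
F_1/F_2 = (L_1/L_2)/(d_1/d_2)² = 0.3702/0.04000 = 9.254.
m_1 − m_2 = −2.5 log₁₀(9.254) = -2.42.

-2.42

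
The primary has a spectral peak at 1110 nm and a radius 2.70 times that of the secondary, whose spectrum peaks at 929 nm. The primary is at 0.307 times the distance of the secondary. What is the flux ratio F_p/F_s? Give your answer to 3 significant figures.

38.0

Wien's law: T_p/T_s = λ_s/λ_p = 929/1110 = 0.8369.
L_p/L_s = (R_p/R_s)²(T_p/T_s)⁴ = (2.70)²(0.8369)⁴ = 3.577.
F_p/F_s = (L_p/L_s)/(d_p/d_s)² = 3.577/(0.307)² = 37.95.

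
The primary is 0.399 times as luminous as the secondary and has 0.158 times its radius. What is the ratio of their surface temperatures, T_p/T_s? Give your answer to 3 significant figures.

2.00

L ∝ R²T⁴ gives T ∝ (L/R²)^(1/4), so
T_p/T_s = (0.399 / 0.158²)^(1/4) = (15.98)^(1/4) = 1.999.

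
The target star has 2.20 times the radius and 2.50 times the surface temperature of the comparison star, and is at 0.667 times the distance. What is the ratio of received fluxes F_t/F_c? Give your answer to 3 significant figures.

L_t/L_c = (R_t/R_c)²(T_t/T_c)⁴ = (2.20)² × (2.50)⁴ = 189.1.
F_t/F_c = (L_t/L_c)/(d_t/d_c)² = 189.1 / (0.667)² = 425.0.

425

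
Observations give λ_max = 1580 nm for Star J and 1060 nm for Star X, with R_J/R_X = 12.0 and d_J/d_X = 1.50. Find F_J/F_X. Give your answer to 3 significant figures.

Wien's law: T_J/T_X = λ_X/λ_J = 1060/1580 = 0.6709.
L_J/L_X = (R_J/R_X)²(T_J/T_X)⁴ = (12.0)²(0.6709)⁴ = 29.17.
F_J/F_X = (L_J/L_X)/(d_J/d_X)² = 29.17/(1.50)² = 12.97.

13.0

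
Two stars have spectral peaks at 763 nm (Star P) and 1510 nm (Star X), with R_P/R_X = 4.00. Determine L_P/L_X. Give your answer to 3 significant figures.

245

Wien's law gives T ∝ 1/λ_max, so T_P/T_X = λ_X/λ_P = 1510/763 = 1.979.
Then L ∝ R²T⁴ gives L_P/L_X = (4.00)² × (1.979)⁴ = 16.00 × 15.34 = 245.4.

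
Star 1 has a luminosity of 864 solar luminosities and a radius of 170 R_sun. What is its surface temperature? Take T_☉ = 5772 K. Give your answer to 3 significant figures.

2.40×10^3 K

T/T_☉ = (L/L_☉)^(1/4) / (R/R_☉)^(1/2)
T = 5772 × (864)^(1/4) / √(170) = 5772 × 5.422 / 13.04 = 2400 K.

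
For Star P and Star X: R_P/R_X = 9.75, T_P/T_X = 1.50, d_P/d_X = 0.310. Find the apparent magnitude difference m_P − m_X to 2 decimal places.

L_P/L_X = (9.75)²(1.50)⁴ = 481.3.
F_P/F_X = (L_P/L_X)/(d_P/d_X)² = 481.3/0.09610 = 5008.
m_P − m_X = −2.5 log₁₀(5008) = -9.25.

-9.25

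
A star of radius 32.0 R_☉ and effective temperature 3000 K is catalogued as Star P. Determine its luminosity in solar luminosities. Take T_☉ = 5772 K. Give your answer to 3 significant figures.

L/L_☉ = (R/R_☉)² (T/T_☉)⁴ = (32.0)² × (3000/5772)⁴
       = 1024 × (0.5198)⁴ = 1024 × 0.07298 = 74.73.

74.7 solar luminosities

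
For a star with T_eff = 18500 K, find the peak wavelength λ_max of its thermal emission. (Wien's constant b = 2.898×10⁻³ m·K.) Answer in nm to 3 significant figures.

157 nm

λ_max = b/T = 2.898×10⁻³ / 18500 = 1.57×10^-7 m = 156.6 nm.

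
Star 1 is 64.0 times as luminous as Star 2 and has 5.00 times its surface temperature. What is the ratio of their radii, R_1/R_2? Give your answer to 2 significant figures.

L ∝ R²T⁴ gives R ∝ √L / T², so
R_1/R_2 = √(64.0) / (5.00)² = 8.000 / 25.00 = 0.3200.

0.32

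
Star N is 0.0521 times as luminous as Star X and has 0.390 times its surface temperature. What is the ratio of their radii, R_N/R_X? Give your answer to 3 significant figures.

L ∝ R²T⁴ gives R ∝ √L / T², so
R_N/R_X = √(0.0521) / (0.390)² = 0.2283 / 0.1521 = 1.501.

1.50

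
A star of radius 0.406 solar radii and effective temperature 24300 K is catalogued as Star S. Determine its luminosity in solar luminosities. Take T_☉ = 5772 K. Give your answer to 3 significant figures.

51.8 solar luminosities

L/L_☉ = (R/R_☉)² (T/T_☉)⁴ = (0.406)² × (24300/5772)⁴
       = 0.1648 × (4.210)⁴ = 0.1648 × 314.1 = 51.78.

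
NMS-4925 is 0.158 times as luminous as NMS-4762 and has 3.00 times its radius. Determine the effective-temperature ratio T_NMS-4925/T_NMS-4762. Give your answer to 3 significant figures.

L ∝ R²T⁴ gives T ∝ (L/R²)^(1/4), so
T_NMS-4925/T_NMS-4762 = (0.158 / 3.00²)^(1/4) = (0.01756)^(1/4) = 0.3640.

0.364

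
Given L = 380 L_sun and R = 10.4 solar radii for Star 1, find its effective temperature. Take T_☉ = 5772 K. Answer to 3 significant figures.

T/T_☉ = (L/L_☉)^(1/4) / (R/R_☉)^(1/2)
T = 5772 × (380)^(1/4) / √(10.4) = 5772 × 4.415 / 3.225 = 7902 K.

7.90×10^3 K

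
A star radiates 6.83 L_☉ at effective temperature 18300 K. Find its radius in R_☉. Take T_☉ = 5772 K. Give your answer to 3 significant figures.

R/R_☉ = √(L/L_☉) / (T/T_☉)² = √(6.83) / (3.170)²
       = 2.613 / 10.05 = 0.2600.

0.260 R_☉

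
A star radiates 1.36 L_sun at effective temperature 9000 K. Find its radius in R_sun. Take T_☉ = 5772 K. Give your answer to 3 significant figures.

R/R_☉ = √(L/L_☉) / (T/T_☉)² = √(1.36) / (1.559)²
       = 1.166 / 2.431 = 0.4797.

0.480 R_sun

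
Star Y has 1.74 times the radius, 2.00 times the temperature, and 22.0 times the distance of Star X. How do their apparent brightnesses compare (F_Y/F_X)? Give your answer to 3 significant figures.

0.100

L_Y/L_X = (R_Y/R_X)²(T_Y/T_X)⁴ = (1.74)² × (2.00)⁴ = 48.44.
F_Y/F_X = (L_Y/L_X)/(d_Y/d_X)² = 48.44 / (22.0)² = 0.1001.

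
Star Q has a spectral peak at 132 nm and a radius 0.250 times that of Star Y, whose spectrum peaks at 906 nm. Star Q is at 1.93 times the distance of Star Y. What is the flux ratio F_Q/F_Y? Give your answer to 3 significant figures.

Wien's law: T_Q/T_Y = λ_Y/λ_Q = 906/132 = 6.864.
L_Q/L_Y = (R_Q/R_Y)²(T_Q/T_Y)⁴ = (0.250)²(6.864)⁴ = 138.7.
F_Q/F_Y = (L_Q/L_Y)/(d_Q/d_Y)² = 138.7/(1.93)² = 37.24.

37.2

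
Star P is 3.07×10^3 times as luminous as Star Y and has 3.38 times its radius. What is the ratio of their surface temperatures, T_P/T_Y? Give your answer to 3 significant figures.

4.05

L ∝ R²T⁴ gives T ∝ (L/R²)^(1/4), so
T_P/T_Y = (3.07×10^3 / 3.38²)^(1/4) = (268.7)^(1/4) = 4.049.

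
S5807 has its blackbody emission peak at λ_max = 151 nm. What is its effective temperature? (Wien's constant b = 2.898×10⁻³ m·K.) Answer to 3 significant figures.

1.92×10^4 K

T = b/λ_max = 2.898×10⁻³ / (151×10⁻⁹) = 1.919×10^4 K.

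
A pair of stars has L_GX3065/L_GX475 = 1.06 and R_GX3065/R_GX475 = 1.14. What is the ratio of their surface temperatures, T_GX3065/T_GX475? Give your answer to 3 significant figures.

0.950

L ∝ R²T⁴ gives T ∝ (L/R²)^(1/4), so
T_GX3065/T_GX475 = (1.06 / 1.14²)^(1/4) = (0.8156)^(1/4) = 0.9503.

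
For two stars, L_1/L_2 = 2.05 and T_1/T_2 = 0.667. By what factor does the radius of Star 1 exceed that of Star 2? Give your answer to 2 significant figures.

L ∝ R²T⁴ gives R ∝ √L / T², so
R_1/R_2 = √(2.05) / (0.667)² = 1.432 / 0.4449 = 3.218.

3.2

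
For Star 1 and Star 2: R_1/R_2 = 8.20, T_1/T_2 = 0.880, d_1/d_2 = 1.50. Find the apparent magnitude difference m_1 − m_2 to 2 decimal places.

L_1/L_2 = (8.20)²(0.880)⁴ = 40.32.
F_1/F_2 = (L_1/L_2)/(d_1/d_2)² = 40.32/2.250 = 17.92.
m_1 − m_2 = −2.5 log₁₀(17.92) = -3.13.

-3.13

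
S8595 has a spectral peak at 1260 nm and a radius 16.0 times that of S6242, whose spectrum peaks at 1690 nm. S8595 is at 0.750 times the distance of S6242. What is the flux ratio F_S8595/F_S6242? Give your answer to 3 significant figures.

1.47×10^3

Wien's law: T_S8595/T_S6242 = λ_S6242/λ_S8595 = 1690/1260 = 1.341.
L_S8595/L_S6242 = (R_S8595/R_S6242)²(T_S8595/T_S6242)⁴ = (16.0)²(1.341)⁴ = 828.5.
F_S8595/F_S6242 = (L_S8595/L_S6242)/(d_S8595/d_S6242)² = 828.5/(0.750)² = 1473.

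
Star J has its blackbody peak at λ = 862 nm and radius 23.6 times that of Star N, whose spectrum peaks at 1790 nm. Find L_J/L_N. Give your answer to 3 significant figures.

1.04×10^4

Wien's law gives T ∝ 1/λ_max, so T_J/T_N = λ_N/λ_J = 1790/862 = 2.077.
Then L ∝ R²T⁴ gives L_J/L_N = (23.6)² × (2.077)⁴ = 557.0 × 18.59 = 1.036×10^4.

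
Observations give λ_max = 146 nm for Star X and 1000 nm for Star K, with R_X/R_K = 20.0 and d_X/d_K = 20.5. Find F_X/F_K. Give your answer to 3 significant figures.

Wien's law: T_X/T_K = λ_K/λ_X = 1000/146 = 6.849.
L_X/L_K = (R_X/R_K)²(T_X/T_K)⁴ = (20.0)²(6.849)⁴ = 8.803×10^5.
F_X/F_K = (L_X/L_K)/(d_X/d_K)² = 8.803×10^5/(20.5)² = 2095.

2.09×10^3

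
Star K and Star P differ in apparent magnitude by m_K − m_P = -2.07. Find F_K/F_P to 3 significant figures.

F_K/F_P = 10^(−(m_K − m_P)/2.5) = 10^(2.07/2.5) = 10^0.828 = 6.730.

6.73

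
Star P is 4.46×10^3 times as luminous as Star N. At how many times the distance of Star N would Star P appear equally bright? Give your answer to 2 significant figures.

Equal flux requires L_P/d_P² = L_N/d_N², so d_P/d_N = √(L_P/L_N)
= √(4.46×10^3) = 66.78.

67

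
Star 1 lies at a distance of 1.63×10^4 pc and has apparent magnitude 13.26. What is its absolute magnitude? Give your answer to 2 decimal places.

M = m − 5 log₁₀(d/10 pc) = 13.26 − 5 log₁₀(1.63×10^4/10)
  = 13.26 − 5 × 3.212 = 13.26 − 16.06 = -2.80.

-2.80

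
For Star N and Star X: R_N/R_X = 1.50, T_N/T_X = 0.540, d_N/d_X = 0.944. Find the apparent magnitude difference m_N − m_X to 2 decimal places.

L_N/L_X = (1.50)²(0.540)⁴ = 0.1913.
F_N/F_X = (L_N/L_X)/(d_N/d_X)² = 0.1913/0.8911 = 0.2147.
m_N − m_X = −2.5 log₁₀(0.2147) = 1.67.

1.67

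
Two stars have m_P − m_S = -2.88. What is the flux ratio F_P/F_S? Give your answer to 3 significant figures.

14.2

F_P/F_S = 10^(−(m_P − m_S)/2.5) = 10^(2.88/2.5) = 10^1.152 = 14.19.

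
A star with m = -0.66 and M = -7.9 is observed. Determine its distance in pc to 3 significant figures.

281 pc

m − M = 5 log₁₀(d/10 pc)
-0.66 − (-7.9) = 7.24 = 5 log₁₀(d/10)
d = 10 × 10^(7.24/5) = 10 × 10^1.448 = 280.5 pc.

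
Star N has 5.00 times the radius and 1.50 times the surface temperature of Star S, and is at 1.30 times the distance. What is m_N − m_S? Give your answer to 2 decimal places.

L_N/L_S = (5.00)²(1.50)⁴ = 126.6.
F_N/F_S = (L_N/L_S)/(d_N/d_S)² = 126.6/1.690 = 74.89.
m_N − m_S = −2.5 log₁₀(74.89) = -4.69.

-4.69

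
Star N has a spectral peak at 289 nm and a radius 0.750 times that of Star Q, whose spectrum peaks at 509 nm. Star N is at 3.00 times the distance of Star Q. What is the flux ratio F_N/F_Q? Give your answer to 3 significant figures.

0.601

Wien's law: T_N/T_Q = λ_Q/λ_N = 509/289 = 1.761.
L_N/L_Q = (R_N/R_Q)²(T_N/T_Q)⁴ = (0.750)²(1.761)⁴ = 5.413.
F_N/F_Q = (L_N/L_Q)/(d_N/d_Q)² = 5.413/(3.00)² = 0.6014.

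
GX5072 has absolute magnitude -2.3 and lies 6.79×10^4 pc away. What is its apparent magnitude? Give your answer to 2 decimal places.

16.86

m = M + 5 log₁₀(d/10 pc) = -2.3 + 5 log₁₀(6.79×10^4/10)
  = -2.3 + 5 × 3.832 = -2.3 + 19.16 = 16.86.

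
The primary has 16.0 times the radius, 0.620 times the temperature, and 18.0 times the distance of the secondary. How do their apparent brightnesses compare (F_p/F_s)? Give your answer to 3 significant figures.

0.117

L_p/L_s = (R_p/R_s)²(T_p/T_s)⁴ = (16.0)² × (0.620)⁴ = 37.83.
F_p/F_s = (L_p/L_s)/(d_p/d_s)² = 37.83 / (18.0)² = 0.1168.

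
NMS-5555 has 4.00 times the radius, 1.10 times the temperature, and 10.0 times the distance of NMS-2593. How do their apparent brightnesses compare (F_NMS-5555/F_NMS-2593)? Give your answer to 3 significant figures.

0.234

L_NMS-5555/L_NMS-2593 = (R_NMS-5555/R_NMS-2593)²(T_NMS-5555/T_NMS-2593)⁴ = (4.00)² × (1.10)⁴ = 23.43.
F_NMS-5555/F_NMS-2593 = (L_NMS-5555/L_NMS-2593)/(d_NMS-5555/d_NMS-2593)² = 23.43 / (10.0)² = 0.2343.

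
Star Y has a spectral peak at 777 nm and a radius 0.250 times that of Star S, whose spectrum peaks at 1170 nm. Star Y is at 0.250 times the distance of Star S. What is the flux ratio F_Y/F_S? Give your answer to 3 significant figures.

5.14

Wien's law: T_Y/T_S = λ_S/λ_Y = 1170/777 = 1.506.
L_Y/L_S = (R_Y/R_S)²(T_Y/T_S)⁴ = (0.250)²(1.506)⁴ = 0.3213.
F_Y/F_S = (L_Y/L_S)/(d_Y/d_S)² = 0.3213/(0.250)² = 5.141.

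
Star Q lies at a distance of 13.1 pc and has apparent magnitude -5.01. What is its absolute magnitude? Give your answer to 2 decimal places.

-5.60

M = m − 5 log₁₀(d/10 pc) = -5.01 − 5 log₁₀(13.1/10)
  = -5.01 − 5 × 0.117 = -5.01 − 0.59 = -5.60.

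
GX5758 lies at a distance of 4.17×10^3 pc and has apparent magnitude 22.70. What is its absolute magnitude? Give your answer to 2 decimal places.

9.60

M = m − 5 log₁₀(d/10 pc) = 22.70 − 5 log₁₀(4.17×10^3/10)
  = 22.70 − 5 × 2.620 = 22.70 − 13.10 = 9.60.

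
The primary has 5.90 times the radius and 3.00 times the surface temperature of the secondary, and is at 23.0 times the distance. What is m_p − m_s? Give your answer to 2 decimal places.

L_p/L_s = (5.90)²(3.00)⁴ = 2820.
F_p/F_s = (L_p/L_s)/(d_p/d_s)² = 2820/529.0 = 5.330.
m_p − m_s = −2.5 log₁₀(5.330) = -1.82.

-1.82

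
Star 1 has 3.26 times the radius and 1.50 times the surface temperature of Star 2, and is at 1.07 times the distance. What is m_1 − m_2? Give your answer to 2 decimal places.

L_1/L_2 = (3.26)²(1.50)⁴ = 53.80.
F_1/F_2 = (L_1/L_2)/(d_1/d_2)² = 53.80/1.145 = 46.99.
m_1 − m_2 = −2.5 log₁₀(46.99) = -4.18.

-4.18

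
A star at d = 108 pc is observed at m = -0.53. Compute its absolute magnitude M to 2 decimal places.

M = m − 5 log₁₀(d/10 pc) = -0.53 − 5 log₁₀(108/10)
  = -0.53 − 5 × 1.033 = -0.53 − 5.17 = -5.70.

-5.70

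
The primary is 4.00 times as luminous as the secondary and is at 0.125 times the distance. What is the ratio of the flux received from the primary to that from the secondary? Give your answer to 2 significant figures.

F = L/(4πd²), so F_p/F_s = (L_p/L_s) / (d_p/d_s)²
= 4.00 / (0.125)² = 4.00 / 0.01562 = 256.0.

2.6×10^2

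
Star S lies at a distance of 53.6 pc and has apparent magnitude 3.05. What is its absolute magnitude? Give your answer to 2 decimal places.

M = m − 5 log₁₀(d/10 pc) = 3.05 − 5 log₁₀(53.6/10)
  = 3.05 − 5 × 0.729 = 3.05 − 3.65 = -0.60.

-0.60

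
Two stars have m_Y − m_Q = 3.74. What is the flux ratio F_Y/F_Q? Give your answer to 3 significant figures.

F_Y/F_Q = 10^(−(m_Y − m_Q)/2.5) = 10^(-3.74/2.5) = 10^-1.496 = 0.03192.

0.0319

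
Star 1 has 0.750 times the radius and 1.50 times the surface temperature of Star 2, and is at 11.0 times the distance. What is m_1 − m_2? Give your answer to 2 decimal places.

4.07

L_1/L_2 = (0.750)²(1.50)⁴ = 2.848.
F_1/F_2 = (L_1/L_2)/(d_1/d_2)² = 2.848/121.0 = 0.02353.
m_1 − m_2 = −2.5 log₁₀(0.02353) = 4.07.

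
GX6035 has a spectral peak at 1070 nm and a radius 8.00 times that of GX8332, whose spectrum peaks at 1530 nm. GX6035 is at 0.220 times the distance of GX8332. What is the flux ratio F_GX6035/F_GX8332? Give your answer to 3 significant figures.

5.53×10^3

Wien's law: T_GX6035/T_GX8332 = λ_GX8332/λ_GX6035 = 1530/1070 = 1.430.
L_GX6035/L_GX8332 = (R_GX6035/R_GX8332)²(T_GX6035/T_GX8332)⁴ = (8.00)²(1.430)⁴ = 267.6.
F_GX6035/F_GX8332 = (L_GX6035/L_GX8332)/(d_GX6035/d_GX8332)² = 267.6/(0.220)² = 5528.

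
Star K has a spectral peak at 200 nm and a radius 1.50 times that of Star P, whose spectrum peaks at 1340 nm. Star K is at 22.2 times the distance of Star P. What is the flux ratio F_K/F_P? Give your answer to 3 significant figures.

9.20

Wien's law: T_K/T_P = λ_P/λ_K = 1340/200 = 6.700.
L_K/L_P = (R_K/R_P)²(T_K/T_P)⁴ = (1.50)²(6.700)⁴ = 4534.
F_K/F_P = (L_K/L_P)/(d_K/d_P)² = 4534/(22.2)² = 9.200.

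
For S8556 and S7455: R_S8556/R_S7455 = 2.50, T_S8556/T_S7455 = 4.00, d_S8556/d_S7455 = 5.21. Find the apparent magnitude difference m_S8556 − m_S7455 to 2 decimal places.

-4.43

L_S8556/L_S7455 = (2.50)²(4.00)⁴ = 1600.
F_S8556/F_S7455 = (L_S8556/L_S7455)/(d_S8556/d_S7455)² = 1600/27.14 = 58.94.
m_S8556 − m_S7455 = −2.5 log₁₀(58.94) = -4.43.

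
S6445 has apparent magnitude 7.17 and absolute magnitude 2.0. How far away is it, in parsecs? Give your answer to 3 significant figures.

108 pc

m − M = 5 log₁₀(d/10 pc)
7.17 − (2.0) = 5.17 = 5 log₁₀(d/10)
d = 10 × 10^(5.17/5) = 10 × 10^1.034 = 108.1 pc.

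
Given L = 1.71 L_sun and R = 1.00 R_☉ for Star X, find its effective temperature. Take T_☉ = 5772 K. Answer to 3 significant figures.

6.60×10^3 K

T/T_☉ = (L/L_☉)^(1/4) / (R/R_☉)^(1/2)
T = 5772 × (1.71)^(1/4) / √(1.00) = 5772 × 1.144 / 1.000 = 6600 K.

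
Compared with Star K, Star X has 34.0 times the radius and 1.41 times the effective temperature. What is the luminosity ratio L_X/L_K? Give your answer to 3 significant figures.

4.57×10^3

From the Stefan–Boltzmann law, L ∝ R²T⁴, so
L_X/L_K = (R_X/R_K)² (T_X/T_K)⁴ = (34.0)² × (1.41)⁴ = 1156 × 3.953 = 4569.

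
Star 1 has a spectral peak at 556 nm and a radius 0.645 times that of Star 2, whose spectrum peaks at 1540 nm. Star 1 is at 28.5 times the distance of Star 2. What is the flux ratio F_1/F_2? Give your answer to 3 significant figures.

Wien's law: T_1/T_2 = λ_2/λ_1 = 1540/556 = 2.770.
L_1/L_2 = (R_1/R_2)²(T_1/T_2)⁴ = (0.645)²(2.770)⁴ = 24.49.
F_1/F_2 = (L_1/L_2)/(d_1/d_2)² = 24.49/(28.5)² = 0.03014.

0.0301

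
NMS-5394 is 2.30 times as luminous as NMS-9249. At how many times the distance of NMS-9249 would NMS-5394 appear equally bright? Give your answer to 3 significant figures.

1.52

Equal flux requires L_NMS-5394/d_NMS-5394² = L_NMS-9249/d_NMS-9249², so d_NMS-5394/d_NMS-9249 = √(L_NMS-5394/L_NMS-9249)
= √(2.30) = 1.517.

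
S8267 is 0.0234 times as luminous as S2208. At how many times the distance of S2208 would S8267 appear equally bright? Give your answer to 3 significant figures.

Equal flux requires L_S8267/d_S8267² = L_S2208/d_S2208², so d_S8267/d_S2208 = √(L_S8267/L_S2208)
= √(0.0234) = 0.1530.

0.153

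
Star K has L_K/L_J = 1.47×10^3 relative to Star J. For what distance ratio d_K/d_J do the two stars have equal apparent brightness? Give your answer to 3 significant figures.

Equal flux requires L_K/d_K² = L_J/d_J², so d_K/d_J = √(L_K/L_J)
= √(1.47×10^3) = 38.34.

38.3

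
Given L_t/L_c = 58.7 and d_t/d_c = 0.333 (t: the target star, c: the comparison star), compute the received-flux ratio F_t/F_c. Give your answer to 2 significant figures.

F = L/(4πd²), so F_t/F_c = (L_t/L_c) / (d_t/d_c)²
= 58.7 / (0.333)² = 58.7 / 0.1109 = 529.4.

5.3×10^2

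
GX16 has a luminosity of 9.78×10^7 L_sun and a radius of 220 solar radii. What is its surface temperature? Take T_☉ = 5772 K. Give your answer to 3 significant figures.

3.87×10^4 K

T/T_☉ = (L/L_☉)^(1/4) / (R/R_☉)^(1/2)
T = 5772 × (9.78×10^7)^(1/4) / √(220) = 5772 × 99.45 / 14.83 = 3.870×10^4 K.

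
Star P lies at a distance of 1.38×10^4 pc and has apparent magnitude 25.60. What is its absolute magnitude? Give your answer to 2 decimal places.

9.90

M = m − 5 log₁₀(d/10 pc) = 25.60 − 5 log₁₀(1.38×10^4/10)
  = 25.60 − 5 × 3.140 = 25.60 − 15.70 = 9.90.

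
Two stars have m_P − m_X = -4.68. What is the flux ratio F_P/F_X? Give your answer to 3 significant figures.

74.5

F_P/F_X = 10^(−(m_P − m_X)/2.5) = 10^(4.68/2.5) = 10^1.872 = 74.47.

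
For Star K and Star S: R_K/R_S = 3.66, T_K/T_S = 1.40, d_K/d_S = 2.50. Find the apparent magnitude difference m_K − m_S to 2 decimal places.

L_K/L_S = (3.66)²(1.40)⁴ = 51.46.
F_K/F_S = (L_K/L_S)/(d_K/d_S)² = 51.46/6.250 = 8.234.
m_K − m_S = −2.5 log₁₀(8.234) = -2.29.

-2.29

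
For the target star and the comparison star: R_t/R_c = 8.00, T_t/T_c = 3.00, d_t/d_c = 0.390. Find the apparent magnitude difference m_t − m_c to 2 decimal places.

L_t/L_c = (8.00)²(3.00)⁴ = 5184.
F_t/F_c = (L_t/L_c)/(d_t/d_c)² = 5184/0.1521 = 3.408×10^4.
m_t − m_c = −2.5 log₁₀(3.408×10^4) = -11.33.

-11.33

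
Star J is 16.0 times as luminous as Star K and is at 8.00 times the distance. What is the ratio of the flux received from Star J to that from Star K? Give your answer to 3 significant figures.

0.250

F = L/(4πd²), so F_J/F_K = (L_J/L_K) / (d_J/d_K)²
= 16.0 / (8.00)² = 16.0 / 64.00 = 0.2500.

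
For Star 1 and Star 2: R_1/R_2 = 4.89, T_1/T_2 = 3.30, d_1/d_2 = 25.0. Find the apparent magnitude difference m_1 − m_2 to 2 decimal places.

-1.64

L_1/L_2 = (4.89)²(3.30)⁴ = 2836.
F_1/F_2 = (L_1/L_2)/(d_1/d_2)² = 2836/625.0 = 4.537.
m_1 − m_2 = −2.5 log₁₀(4.537) = -1.64.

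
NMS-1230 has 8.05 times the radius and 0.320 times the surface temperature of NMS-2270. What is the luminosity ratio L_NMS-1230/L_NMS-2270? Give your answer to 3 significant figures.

From the Stefan–Boltzmann law, L ∝ R²T⁴, so
L_NMS-1230/L_NMS-2270 = (R_NMS-1230/R_NMS-2270)² (T_NMS-1230/T_NMS-2270)⁴ = (8.05)² × (0.320)⁴ = 64.80 × 0.01049 = 0.6795.

0.680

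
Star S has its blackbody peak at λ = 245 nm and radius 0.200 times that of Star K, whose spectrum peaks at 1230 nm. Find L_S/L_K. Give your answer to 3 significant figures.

Wien's law gives T ∝ 1/λ_max, so T_S/T_K = λ_K/λ_S = 1230/245 = 5.020.
Then L ∝ R²T⁴ gives L_S/L_K = (0.200)² × (5.020)⁴ = 0.04000 × 635.3 = 25.41.

25.4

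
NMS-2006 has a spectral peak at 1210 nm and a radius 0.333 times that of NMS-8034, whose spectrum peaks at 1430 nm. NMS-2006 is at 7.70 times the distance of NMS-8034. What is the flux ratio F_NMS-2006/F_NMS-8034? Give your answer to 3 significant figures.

0.00365

Wien's law: T_NMS-2006/T_NMS-8034 = λ_NMS-8034/λ_NMS-2006 = 1430/1210 = 1.182.
L_NMS-2006/L_NMS-8034 = (R_NMS-2006/R_NMS-8034)²(T_NMS-2006/T_NMS-8034)⁴ = (0.333)²(1.182)⁴ = 0.2163.
F_NMS-2006/F_NMS-8034 = (L_NMS-2006/L_NMS-8034)/(d_NMS-2006/d_NMS-8034)² = 0.2163/(7.70)² = 0.003648.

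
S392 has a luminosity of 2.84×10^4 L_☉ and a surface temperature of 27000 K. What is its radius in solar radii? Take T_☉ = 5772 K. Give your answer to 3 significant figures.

R/R_☉ = √(L/L_☉) / (T/T_☉)² = √(2.84×10^4) / (4.678)²
       = 168.5 / 21.88 = 7.702.

7.70 solar radii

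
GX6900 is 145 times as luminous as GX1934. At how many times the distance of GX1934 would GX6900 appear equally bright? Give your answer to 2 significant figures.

Equal flux requires L_GX6900/d_GX6900² = L_GX1934/d_GX1934², so d_GX6900/d_GX1934 = √(L_GX6900/L_GX1934)
= √(145) = 12.04.

12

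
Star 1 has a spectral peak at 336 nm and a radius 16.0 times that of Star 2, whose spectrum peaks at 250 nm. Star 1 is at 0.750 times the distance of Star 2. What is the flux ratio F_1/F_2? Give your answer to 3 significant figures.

Wien's law: T_1/T_2 = λ_2/λ_1 = 250/336 = 0.7440.
L_1/L_2 = (R_1/R_2)²(T_1/T_2)⁴ = (16.0)²(0.7440)⁴ = 78.46.
F_1/F_2 = (L_1/L_2)/(d_1/d_2)² = 78.46/(0.750)² = 139.5.

139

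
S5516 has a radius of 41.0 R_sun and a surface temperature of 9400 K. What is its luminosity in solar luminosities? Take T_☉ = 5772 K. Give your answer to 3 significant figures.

L/L_☉ = (R/R_☉)² (T/T_☉)⁴ = (41.0)² × (9400/5772)⁴
       = 1681 × (1.629)⁴ = 1681 × 7.034 = 1.182×10^4.

1.18×10^4 solar luminosities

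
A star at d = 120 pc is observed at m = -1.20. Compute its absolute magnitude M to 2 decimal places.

-6.60

M = m − 5 log₁₀(d/10 pc) = -1.20 − 5 log₁₀(120/10)
  = -1.20 − 5 × 1.079 = -1.20 − 5.40 = -6.60.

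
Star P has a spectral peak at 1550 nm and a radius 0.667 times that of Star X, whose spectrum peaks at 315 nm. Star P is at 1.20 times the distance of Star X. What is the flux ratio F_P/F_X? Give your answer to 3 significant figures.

5.27×10^-4

Wien's law: T_P/T_X = λ_X/λ_P = 315/1550 = 0.2032.
L_P/L_X = (R_P/R_X)²(T_P/T_X)⁴ = (0.667)²(0.2032)⁴ = 7.589×10^-4.
F_P/F_X = (L_P/L_X)/(d_P/d_X)² = 7.589×10^-4/(1.20)² = 5.270×10^-4.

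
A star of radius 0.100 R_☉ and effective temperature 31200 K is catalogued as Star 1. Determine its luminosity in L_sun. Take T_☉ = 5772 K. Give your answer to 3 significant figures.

L/L_☉ = (R/R_☉)² (T/T_☉)⁴ = (0.100)² × (31200/5772)⁴
       = 0.01000 × (5.405)⁴ = 0.01000 × 853.7 = 8.537.

8.54 L_sun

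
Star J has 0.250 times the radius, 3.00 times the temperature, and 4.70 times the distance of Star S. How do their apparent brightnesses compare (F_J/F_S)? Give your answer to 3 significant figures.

L_J/L_S = (R_J/R_S)²(T_J/T_S)⁴ = (0.250)² × (3.00)⁴ = 5.062.
F_J/F_S = (L_J/L_S)/(d_J/d_S)² = 5.062 / (4.70)² = 0.2292.

0.229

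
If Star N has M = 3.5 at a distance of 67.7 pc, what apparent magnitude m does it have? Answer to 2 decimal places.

7.65

m = M + 5 log₁₀(d/10 pc) = 3.5 + 5 log₁₀(67.7/10)
  = 3.5 + 5 × 0.831 = 3.5 + 4.15 = 7.65.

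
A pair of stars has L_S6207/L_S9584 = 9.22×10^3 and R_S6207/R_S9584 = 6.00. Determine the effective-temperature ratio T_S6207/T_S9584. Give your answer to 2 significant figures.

L ∝ R²T⁴ gives T ∝ (L/R²)^(1/4), so
T_S6207/T_S9584 = (9.22×10^3 / 6.00²)^(1/4) = (256.1)^(1/4) = 4.000.

4.0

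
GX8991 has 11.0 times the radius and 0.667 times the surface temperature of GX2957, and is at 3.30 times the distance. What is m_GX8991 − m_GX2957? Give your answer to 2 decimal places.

L_GX8991/L_GX2957 = (11.0)²(0.667)⁴ = 23.95.
F_GX8991/F_GX2957 = (L_GX8991/L_GX2957)/(d_GX8991/d_GX2957)² = 23.95/10.89 = 2.199.
m_GX8991 − m_GX2957 = −2.5 log₁₀(2.199) = -0.86.

-0.86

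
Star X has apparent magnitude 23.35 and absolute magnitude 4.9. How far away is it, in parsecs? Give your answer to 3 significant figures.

4.90×10^4 pc

m − M = 5 log₁₀(d/10 pc)
23.35 − (4.9) = 18.45 = 5 log₁₀(d/10)
d = 10 × 10^(18.45/5) = 10 × 10^3.690 = 4.898×10^4 pc.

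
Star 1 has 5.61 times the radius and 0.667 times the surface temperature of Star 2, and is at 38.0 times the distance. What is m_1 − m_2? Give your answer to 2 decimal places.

5.91

L_1/L_2 = (5.61)²(0.667)⁴ = 6.229.
F_1/F_2 = (L_1/L_2)/(d_1/d_2)² = 6.229/1444 = 0.004314.
m_1 − m_2 = −2.5 log₁₀(0.004314) = 5.91.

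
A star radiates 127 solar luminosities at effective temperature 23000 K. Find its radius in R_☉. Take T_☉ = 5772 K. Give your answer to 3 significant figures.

0.710 R_☉

R/R_☉ = √(L/L_☉) / (T/T_☉)² = √(127) / (3.985)²
       = 11.27 / 15.88 = 0.7097.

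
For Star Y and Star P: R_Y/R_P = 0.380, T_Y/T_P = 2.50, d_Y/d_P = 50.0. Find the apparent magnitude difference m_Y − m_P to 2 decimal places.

6.62

L_Y/L_P = (0.380)²(2.50)⁴ = 5.641.
F_Y/F_P = (L_Y/L_P)/(d_Y/d_P)² = 5.641/2500 = 0.002256.
m_Y − m_P = −2.5 log₁₀(0.002256) = 6.62.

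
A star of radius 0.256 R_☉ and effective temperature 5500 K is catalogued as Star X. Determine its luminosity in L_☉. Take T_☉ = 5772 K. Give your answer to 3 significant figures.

L/L_☉ = (R/R_☉)² (T/T_☉)⁴ = (0.256)² × (5500/5772)⁴
       = 0.06554 × (0.9529)⁴ = 0.06554 × 0.8244 = 0.05403.

0.0540 L_☉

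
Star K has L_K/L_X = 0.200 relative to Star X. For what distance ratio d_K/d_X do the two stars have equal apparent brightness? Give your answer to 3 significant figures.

0.447

Equal flux requires L_K/d_K² = L_X/d_X², so d_K/d_X = √(L_K/L_X)
= √(0.200) = 0.4472.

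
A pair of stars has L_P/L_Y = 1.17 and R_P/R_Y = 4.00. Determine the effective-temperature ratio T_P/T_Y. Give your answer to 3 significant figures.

0.520

L ∝ R²T⁴ gives T ∝ (L/R²)^(1/4), so
T_P/T_Y = (1.17 / 4.00²)^(1/4) = (0.07312)^(1/4) = 0.5200.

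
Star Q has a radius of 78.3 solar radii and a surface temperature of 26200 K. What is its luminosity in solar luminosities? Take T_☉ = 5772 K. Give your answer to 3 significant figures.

L/L_☉ = (R/R_☉)² (T/T_☉)⁴ = (78.3)² × (26200/5772)⁴
       = 6131 × (4.539)⁴ = 6131 × 424.5 = 2.603×10^6.

2.60×10^6 solar luminosities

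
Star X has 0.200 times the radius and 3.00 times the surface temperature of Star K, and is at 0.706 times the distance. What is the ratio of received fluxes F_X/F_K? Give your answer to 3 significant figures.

L_X/L_K = (R_X/R_K)²(T_X/T_K)⁴ = (0.200)² × (3.00)⁴ = 3.240.
F_X/F_K = (L_X/L_K)/(d_X/d_K)² = 3.240 / (0.706)² = 6.500.

6.50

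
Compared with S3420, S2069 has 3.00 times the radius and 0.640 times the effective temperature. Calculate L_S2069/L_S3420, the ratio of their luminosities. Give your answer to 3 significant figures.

From the Stefan–Boltzmann law, L ∝ R²T⁴, so
L_S2069/L_S3420 = (R_S2069/R_S3420)² (T_S2069/T_S3420)⁴ = (3.00)² × (0.640)⁴ = 9.000 × 0.1678 = 1.510.

1.51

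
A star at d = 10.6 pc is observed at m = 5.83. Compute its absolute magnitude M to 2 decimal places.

5.70

M = m − 5 log₁₀(d/10 pc) = 5.83 − 5 log₁₀(10.6/10)
  = 5.83 − 5 × 0.025 = 5.83 − 0.13 = 5.70.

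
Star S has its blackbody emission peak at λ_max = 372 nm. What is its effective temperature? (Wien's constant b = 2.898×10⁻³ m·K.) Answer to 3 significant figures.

T = b/λ_max = 2.898×10⁻³ / (372×10⁻⁹) = 7790 K.

7.79×10^3 K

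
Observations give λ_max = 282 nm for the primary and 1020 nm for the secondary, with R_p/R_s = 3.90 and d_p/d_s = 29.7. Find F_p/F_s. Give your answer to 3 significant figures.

2.95

Wien's law: T_p/T_s = λ_s/λ_p = 1020/282 = 3.617.
L_p/L_s = (R_p/R_s)²(T_p/T_s)⁴ = (3.90)²(3.617)⁴ = 2603.
F_p/F_s = (L_p/L_s)/(d_p/d_s)² = 2603/(29.7)² = 2.951.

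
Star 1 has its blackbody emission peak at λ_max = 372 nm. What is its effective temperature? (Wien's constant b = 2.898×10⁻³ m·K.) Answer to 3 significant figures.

T = b/λ_max = 2.898×10⁻³ / (372×10⁻⁹) = 7790 K.

7.79×10^3 K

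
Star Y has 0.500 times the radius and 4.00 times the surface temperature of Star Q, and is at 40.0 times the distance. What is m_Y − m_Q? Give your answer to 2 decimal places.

3.49

L_Y/L_Q = (0.500)²(4.00)⁴ = 64.00.
F_Y/F_Q = (L_Y/L_Q)/(d_Y/d_Q)² = 64.00/1600 = 0.04000.
m_Y − m_Q = −2.5 log₁₀(0.04000) = 3.49.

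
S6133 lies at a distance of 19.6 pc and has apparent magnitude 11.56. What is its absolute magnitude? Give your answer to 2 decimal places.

M = m − 5 log₁₀(d/10 pc) = 11.56 − 5 log₁₀(19.6/10)
  = 11.56 − 5 × 0.292 = 11.56 − 1.46 = 10.10.

10.10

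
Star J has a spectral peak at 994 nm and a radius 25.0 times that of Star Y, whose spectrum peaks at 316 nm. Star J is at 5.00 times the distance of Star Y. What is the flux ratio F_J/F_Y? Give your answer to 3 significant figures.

Wien's law: T_J/T_Y = λ_Y/λ_J = 316/994 = 0.3179.
L_J/L_Y = (R_J/R_Y)²(T_J/T_Y)⁴ = (25.0)²(0.3179)⁴ = 6.384.
F_J/F_Y = (L_J/L_Y)/(d_J/d_Y)² = 6.384/(5.00)² = 0.2554.

0.255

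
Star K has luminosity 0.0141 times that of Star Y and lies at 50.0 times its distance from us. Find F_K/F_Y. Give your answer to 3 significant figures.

F = L/(4πd²), so F_K/F_Y = (L_K/L_Y) / (d_K/d_Y)²
= 0.0141 / (50.0)² = 0.0141 / 2500 = 5.640×10^-6.

5.64×10^-6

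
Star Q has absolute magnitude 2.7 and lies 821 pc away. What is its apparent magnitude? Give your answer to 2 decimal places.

12.27

m = M + 5 log₁₀(d/10 pc) = 2.7 + 5 log₁₀(821/10)
  = 2.7 + 5 × 1.914 = 2.7 + 9.57 = 12.27.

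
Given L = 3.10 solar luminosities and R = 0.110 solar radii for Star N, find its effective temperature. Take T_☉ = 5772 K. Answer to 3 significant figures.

2.31×10^4 K

T/T_☉ = (L/L_☉)^(1/4) / (R/R_☉)^(1/2)
T = 5772 × (3.10)^(1/4) / √(0.110) = 5772 × 1.327 / 0.3317 = 2.309×10^4 K.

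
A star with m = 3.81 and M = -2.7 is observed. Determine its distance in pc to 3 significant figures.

200 pc

m − M = 5 log₁₀(d/10 pc)
3.81 − (-2.7) = 6.51 = 5 log₁₀(d/10)
d = 10 × 10^(6.51/5) = 10 × 10^1.302 = 200.4 pc.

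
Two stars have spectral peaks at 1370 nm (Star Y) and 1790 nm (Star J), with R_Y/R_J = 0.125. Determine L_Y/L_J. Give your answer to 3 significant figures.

0.0455

Wien's law gives T ∝ 1/λ_max, so T_Y/T_J = λ_J/λ_Y = 1790/1370 = 1.307.
Then L ∝ R²T⁴ gives L_Y/L_J = (0.125)² × (1.307)⁴ = 0.01562 × 2.914 = 0.04554.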